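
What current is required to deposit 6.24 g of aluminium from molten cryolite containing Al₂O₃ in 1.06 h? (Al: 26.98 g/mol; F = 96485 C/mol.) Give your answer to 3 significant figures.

n(Al) = 6.24 / 26.98 = 0.2313 mol
Al³⁺ + 3e⁻ → Al, so n(e⁻) = 3 × 0.2313 = 0.6939 mol
Q = 0.6939 × 96485 = 66950 C
I = Q / t = 66950 / 3816 s = 17.5 A

17.5 A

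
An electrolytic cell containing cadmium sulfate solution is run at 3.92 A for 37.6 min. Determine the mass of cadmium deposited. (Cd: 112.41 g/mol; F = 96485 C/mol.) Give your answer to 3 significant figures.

5.15 g

Charge passed = 3.92 × 2256 = 8844 C
Moles of electrons = 8844 / 96485 = 0.09166 mol
Cd²⁺ + 2e⁻ → Cd, so n(Cd) = 0.09166 / 2 = 0.04583 mol
m = 0.04583 × 112.41 = 5.15 g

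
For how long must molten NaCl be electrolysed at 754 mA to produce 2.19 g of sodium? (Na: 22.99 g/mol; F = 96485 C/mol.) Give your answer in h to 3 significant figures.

3.39 h

n(Na) = 2.19 / 22.99 = 0.09526 mol
Na⁺ + e⁻ → Na, so n(e⁻) = 0.09526 mol
Q = 0.09526 × 96485 = 9191 C
t = Q / I = 9191 / 0.754 = 12190 s = 3.39 h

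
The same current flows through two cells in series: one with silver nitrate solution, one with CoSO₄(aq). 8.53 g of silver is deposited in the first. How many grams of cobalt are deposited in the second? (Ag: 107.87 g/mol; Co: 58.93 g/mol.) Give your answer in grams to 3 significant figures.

2.33 g

n(Ag) = 8.53 / 107.87 = 0.07908 mol
Ag⁺ + e⁻ → Ag, so n(e⁻) = 0.07908 mol
Since the cells are in series, n(e⁻) in the Co cell is also 0.07908 mol.
Co²⁺ + 2e⁻ → Co, so n(Co) = 0.07908 / 2 = 0.03954 mol
m(Co) = 0.03954 × 58.93 = 2.33 g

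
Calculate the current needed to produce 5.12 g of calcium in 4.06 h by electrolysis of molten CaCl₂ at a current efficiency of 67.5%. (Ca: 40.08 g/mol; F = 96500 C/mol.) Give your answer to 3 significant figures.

n(Ca) = 5.12 / 40.08 = 0.1277 mol
Ca²⁺ + 2e⁻ → Ca, so n(e⁻) = 2 × 0.1277 = 0.2554 mol
Q = 0.2554 × 96500 / 0.675 = 36510 C
I = Q / t = 36510 / 14616 s = 2.50 A

2.50 A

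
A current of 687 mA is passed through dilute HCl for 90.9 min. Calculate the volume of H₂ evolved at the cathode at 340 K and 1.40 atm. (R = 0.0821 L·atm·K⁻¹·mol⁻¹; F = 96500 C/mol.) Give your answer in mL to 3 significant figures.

Q = It = 0.687 × 5454 = 3747 C
n(e⁻) = Q/F = 3747/96500 = 0.03883 mol
2H⁺ + 2e⁻ → H₂, so n(H₂) = 0.03883 / 2 = 0.01942 mol
V = nRT/P = 0.01942 × 0.0821 × 340 / 1.40 = 0.3872 L
= 387 mL

387 mL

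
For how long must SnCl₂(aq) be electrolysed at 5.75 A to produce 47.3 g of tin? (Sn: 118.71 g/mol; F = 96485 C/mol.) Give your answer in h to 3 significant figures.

3.71 h

n(Sn) = 47.3 / 118.71 = 0.3985 mol
Sn²⁺ + 2e⁻ → Sn, so n(e⁻) = 2 × 0.3985 = 0.7970 mol
Q = 0.7970 × 96485 = 76900 C
t = Q / I = 76900 / 5.75 = 13370 s = 3.71 h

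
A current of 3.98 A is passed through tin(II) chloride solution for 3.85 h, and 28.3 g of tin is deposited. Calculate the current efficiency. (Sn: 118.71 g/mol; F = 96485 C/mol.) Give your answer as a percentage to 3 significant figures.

83.4%

Q = 3.98 × 13860 = 55160 C
n(e⁻) = 55160 / 96485 = 0.5717 mol
Sn²⁺ + 2e⁻ → Sn, so theoretical n(Sn) = 0.2859 mol → 33.94 g
Efficiency = 28.3 / 33.94 = 0.8338 = 83.4%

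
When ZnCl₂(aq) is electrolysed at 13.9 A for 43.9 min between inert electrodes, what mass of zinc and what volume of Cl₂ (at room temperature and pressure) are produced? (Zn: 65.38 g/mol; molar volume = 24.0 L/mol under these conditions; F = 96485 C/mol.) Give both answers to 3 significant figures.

12.4 g Zn; 4.55 L Cl₂

Q = 13.9 × 2634 = 36610 C; n(e⁻) = 36610 / 96485 = 0.3794 mol
Cathode: Zn²⁺ + 2e⁻ → Zn → n(Zn) = 0.3794/2 = 0.1897 mol → 12.4 g
Anode: 2Cl⁻ → Cl₂ + 2e⁻ → n(Cl₂) = 0.3794/2 = 0.1897 mol → 4.55 L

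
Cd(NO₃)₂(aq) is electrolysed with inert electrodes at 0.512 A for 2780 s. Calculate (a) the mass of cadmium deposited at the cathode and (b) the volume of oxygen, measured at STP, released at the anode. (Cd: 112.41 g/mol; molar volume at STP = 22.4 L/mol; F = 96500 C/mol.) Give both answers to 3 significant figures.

0.829 g Cd; 0.0826 L O₂

Q = 0.512 × 2780 = 1423 C; n(e⁻) = 1423 / 96500 = 0.01475 mol
Cathode: Cd²⁺ + 2e⁻ → Cd → n(Cd) = 0.01475/2 = 0.007375 mol → 0.829 g
Anode: 2H₂O → O₂ + 4H⁺ + 4e⁻ → n(O₂) = 0.01475/4 = 0.003688 mol → 0.0826 L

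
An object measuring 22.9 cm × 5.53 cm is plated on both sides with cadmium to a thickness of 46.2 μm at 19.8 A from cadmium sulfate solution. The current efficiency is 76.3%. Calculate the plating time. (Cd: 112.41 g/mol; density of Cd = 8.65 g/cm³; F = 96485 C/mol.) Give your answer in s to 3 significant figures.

Plated area = 2 × 22.9 × 5.53 = 253.3 cm²
Volume = 253.3 × 46.2×10⁻⁴ cm = 1.170 cm³
m(Cd) = 1.170 × 8.65 = 10.12 g
n(Cd) = 10.12 / 112.41 = 0.09003 mol; n(e⁻) = 2 × 0.09003 = 0.1801 mol
Q = 0.1801 × 96485 / 0.763 = 22770 C
t = 22770 / 19.8 = 1150 s

1150 s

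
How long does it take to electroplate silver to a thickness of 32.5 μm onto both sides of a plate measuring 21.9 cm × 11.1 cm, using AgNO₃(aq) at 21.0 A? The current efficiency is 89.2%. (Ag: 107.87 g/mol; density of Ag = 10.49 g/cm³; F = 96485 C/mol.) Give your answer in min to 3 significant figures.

13.2 min

Plated area = 2 × 21.9 × 11.1 = 486.2 cm²
Volume = 486.2 × 32.5×10⁻⁴ cm = 1.580 cm³
m(Ag) = 1.580 × 10.49 = 16.57 g
n(Ag) = 16.57 / 107.87 = 0.1536 mol; n(e⁻) = 0.1536 mol
Q = 0.1536 × 96485 / 0.892 = 16610 C
t = 16610 / 21.0 = 791.0 s = 13.2 min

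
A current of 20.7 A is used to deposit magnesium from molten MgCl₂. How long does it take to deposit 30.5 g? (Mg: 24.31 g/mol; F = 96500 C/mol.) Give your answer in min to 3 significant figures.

n(Mg) = 30.5 / 24.31 = 1.255 mol
Mg²⁺ + 2e⁻ → Mg, so n(e⁻) = 2 × 1.255 = 2.510 mol
Q = 2.510 × 96500 = 2.422×10^5 C
t = Q / I = 2.422×10^5 / 20.7 = 11700 s = 195 min

195 min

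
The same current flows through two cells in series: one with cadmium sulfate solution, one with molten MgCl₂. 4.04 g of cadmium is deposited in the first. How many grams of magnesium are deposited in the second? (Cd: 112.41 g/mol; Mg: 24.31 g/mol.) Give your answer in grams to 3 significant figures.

0.874 g

n(Cd) = 4.04 / 112.41 = 0.03594 mol
Cd²⁺ + 2e⁻ → Cd, so n(e⁻) = 2 × 0.03594 = 0.07188 mol
Same current for the same time ⇒ same n(e⁻) = 0.07188 mol in both cells.
Mg²⁺ + 2e⁻ → Mg, so n(Mg) = 0.07188 / 2 = 0.03594 mol
m(Mg) = 0.03594 × 24.31 = 0.874 g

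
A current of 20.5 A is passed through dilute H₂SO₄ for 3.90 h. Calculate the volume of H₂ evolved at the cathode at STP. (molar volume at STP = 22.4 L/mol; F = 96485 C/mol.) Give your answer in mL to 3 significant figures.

33400 mL

Q = It = 20.5 × 14040 = 2.878×10^5 C
n(e⁻) = 2.878×10^5 / 96485 = 2.983 mol
2H⁺ + 2e⁻ → H₂, so n(H₂) = 2.983 / 2 = 1.492 mol
V = 1.492 × 22.4 = 33.42 L
= 33400 mL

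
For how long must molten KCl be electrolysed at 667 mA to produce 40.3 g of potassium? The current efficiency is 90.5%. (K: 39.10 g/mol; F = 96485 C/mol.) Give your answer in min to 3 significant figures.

2750 min

n(K) = 40.3 / 39.10 = 1.031 mol
K⁺ + e⁻ → K, so n(e⁻) = 1.031 mol
Q = 1.031 × 96485 / 0.905 = 1.099×10^5 C
t = Q / I = 1.099×10^5 / 0.667 = 1.648×10^5 s = 2750 min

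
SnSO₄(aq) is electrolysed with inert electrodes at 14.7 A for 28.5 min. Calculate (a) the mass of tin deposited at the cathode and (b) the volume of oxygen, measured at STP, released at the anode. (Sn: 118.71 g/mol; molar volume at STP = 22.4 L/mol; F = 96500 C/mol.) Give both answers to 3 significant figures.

15.5 g Sn; 1.46 L O₂

Q = 14.7 × 1710 = 25140 C; n(e⁻) = 25140 / 96500 = 0.2605 mol
Cathode: Sn²⁺ + 2e⁻ → Sn → n(Sn) = 0.2605/2 = 0.1303 mol → 15.5 g
Anode: 2H₂O → O₂ + 4H⁺ + 4e⁻ → n(O₂) = 0.2605/4 = 0.06513 mol → 1.46 L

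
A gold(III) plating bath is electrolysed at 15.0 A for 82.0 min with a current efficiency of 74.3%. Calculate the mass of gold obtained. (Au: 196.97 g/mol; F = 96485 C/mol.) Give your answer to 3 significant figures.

37.3 g

Q = 15.0 × 4920 = 73800 C
n(e⁻) = 73800 / 96485 = 0.7649 mol
Au³⁺ + 3e⁻ → Au, so theoretical m(Au) = 0.2550 × 196.97 = 50.23 g
Actual mass = 74.3% × 50.23 = 37.3 g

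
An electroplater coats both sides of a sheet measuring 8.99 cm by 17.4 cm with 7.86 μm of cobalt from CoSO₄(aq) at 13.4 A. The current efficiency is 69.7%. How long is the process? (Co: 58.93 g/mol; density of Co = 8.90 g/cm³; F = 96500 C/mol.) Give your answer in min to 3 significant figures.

Plated area = 2 × 8.99 × 17.4 = 312.9 cm²
Volume = 312.9 × 7.86×10⁻⁴ cm = 0.2459 cm³
m(Co) = 0.2459 × 8.90 = 2.189 g
n(Co) = 2.189 / 58.93 = 0.03715 mol; n(e⁻) = 2 × 0.03715 = 0.07430 mol
Q = 0.07430 × 96500 / 0.697 = 10290 C
t = 10290 / 13.4 = 767.9 s = 12.8 min

12.8 min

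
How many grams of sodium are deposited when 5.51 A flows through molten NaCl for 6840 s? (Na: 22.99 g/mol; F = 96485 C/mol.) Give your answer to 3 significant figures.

Q = 5.51 A × 6840 s = 37690 C
n(e⁻) = 37690 / 96485 = 0.3906 mol
Na⁺ + e⁻ → Na, so n(Na) = 0.3906 mol
m = 0.3906 × 22.99 = 8.98 g

8.98 g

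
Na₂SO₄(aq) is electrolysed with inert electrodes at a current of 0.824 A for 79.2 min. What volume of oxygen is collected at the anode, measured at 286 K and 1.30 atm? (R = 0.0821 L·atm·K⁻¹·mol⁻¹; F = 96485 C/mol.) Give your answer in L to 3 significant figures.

0.183 L

Q = It = 0.824 × 4752 = 3916 C
Moles of electrons = 3916 / 96485 = 0.04059 mol
2H₂O → O₂ + 4H⁺ + 4e⁻, so n(O₂) = 0.04059 / 4 = 0.01015 mol
V = nRT/P = 0.01015 × 0.0821 × 286 / 1.30 = 0.1833 L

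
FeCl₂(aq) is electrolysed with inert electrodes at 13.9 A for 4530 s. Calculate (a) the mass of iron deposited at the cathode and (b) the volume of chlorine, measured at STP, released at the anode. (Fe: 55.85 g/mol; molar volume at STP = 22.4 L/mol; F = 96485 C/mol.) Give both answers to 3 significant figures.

Q = 13.9 × 4530 = 62970 C; n(e⁻) = 62970 / 96485 = 0.6526 mol
Cathode: Fe²⁺ + 2e⁻ → Fe → n(Fe) = 0.6526/2 = 0.3263 mol → 18.2 g
Anode: 2Cl⁻ → Cl₂ + 2e⁻ → n(Cl₂) = 0.6526/2 = 0.3263 mol → 7.31 L

18.2 g Fe; 7.31 L Cl₂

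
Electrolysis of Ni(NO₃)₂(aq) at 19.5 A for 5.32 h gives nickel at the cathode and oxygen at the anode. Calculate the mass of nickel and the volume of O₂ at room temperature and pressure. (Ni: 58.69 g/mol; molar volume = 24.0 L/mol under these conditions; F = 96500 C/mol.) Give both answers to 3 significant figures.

114 g Ni; 23.2 L O₂

Q = 19.5 × 19152 = 3.735×10^5 C; n(e⁻) = 3.735×10^5 / 96500 = 3.870 mol
Cathode: Ni²⁺ + 2e⁻ → Ni → n(Ni) = 3.870/2 = 1.935 mol → 114 g
Anode: 2H₂O → O₂ + 4H⁺ + 4e⁻ → n(O₂) = 3.870/4 = 0.9675 mol → 23.2 L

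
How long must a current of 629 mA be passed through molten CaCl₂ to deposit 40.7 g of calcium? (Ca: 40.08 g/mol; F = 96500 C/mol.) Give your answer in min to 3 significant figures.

n(Ca) = 40.7 / 40.08 = 1.015 mol
Ca²⁺ + 2e⁻ → Ca, so n(e⁻) = 2 × 1.015 = 2.030 mol
Q = 2.030 × 96500 = 1.959×10^5 C
t = Q / I = 1.959×10^5 / 0.629 = 3.114×10^5 s = 5190 min

5190 min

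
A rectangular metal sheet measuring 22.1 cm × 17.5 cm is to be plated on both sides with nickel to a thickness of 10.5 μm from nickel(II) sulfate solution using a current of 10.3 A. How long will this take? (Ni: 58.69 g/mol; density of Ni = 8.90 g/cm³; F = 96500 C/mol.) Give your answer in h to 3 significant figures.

0.641 h

Plated area = 2 × 22.1 × 17.5 = 773.5 cm²
Volume = 773.5 × 10.5×10⁻⁴ cm = 0.8122 cm³
m(Ni) = 0.8122 × 8.90 = 7.229 g
n(Ni) = 7.229 / 58.69 = 0.1232 mol; n(e⁻) = 2 × 0.1232 = 0.2464 mol
Q = 0.2464 × 96500 = 23780 C
t = 23780 / 10.3 = 2309 s = 0.641 h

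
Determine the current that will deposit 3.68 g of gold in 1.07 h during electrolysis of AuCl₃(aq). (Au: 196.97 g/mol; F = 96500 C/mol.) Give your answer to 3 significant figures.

n(Au) = 3.68 / 196.97 = 0.01868 mol
Au³⁺ + 3e⁻ → Au, so n(e⁻) = 3 × 0.01868 = 0.05604 mol
Q = 0.05604 × 96500 = 5408 C
I = Q / t = 5408 / 3852 s = 1.40 A

1.40 A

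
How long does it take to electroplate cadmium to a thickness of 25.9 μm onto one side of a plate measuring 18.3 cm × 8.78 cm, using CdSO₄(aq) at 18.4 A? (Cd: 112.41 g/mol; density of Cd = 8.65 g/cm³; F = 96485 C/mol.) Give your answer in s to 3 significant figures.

336 s

Plated area = 18.3 × 8.78 = 160.7 cm²
Volume = 160.7 × 25.9×10⁻⁴ cm = 0.4162 cm³
m(Cd) = 0.4162 × 8.65 = 3.600 g
n(Cd) = 3.600 / 112.41 = 0.03203 mol; n(e⁻) = 2 × 0.03203 = 0.06406 mol
Q = 0.06406 × 96485 = 6181 C
t = 6181 / 18.4 = 335.9 s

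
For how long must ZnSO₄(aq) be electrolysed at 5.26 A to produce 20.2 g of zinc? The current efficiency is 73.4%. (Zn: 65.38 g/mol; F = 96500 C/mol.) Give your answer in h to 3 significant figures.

4.29 h

n(Zn) = 20.2 / 65.38 = 0.3090 mol
Zn²⁺ + 2e⁻ → Zn, so n(e⁻) = 2 × 0.3090 = 0.6180 mol
Q = 0.6180 × 96500 / 0.734 = 81250 C
t = Q / I = 81250 / 5.26 = 15450 s = 4.29 h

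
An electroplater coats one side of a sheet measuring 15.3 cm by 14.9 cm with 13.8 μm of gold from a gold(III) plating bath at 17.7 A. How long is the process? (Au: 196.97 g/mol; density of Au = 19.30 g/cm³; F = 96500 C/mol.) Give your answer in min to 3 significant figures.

8.40 min

Plated area = 15.3 × 14.9 = 228.0 cm²
Volume = 228.0 × 13.8×10⁻⁴ cm = 0.3146 cm³
m(Au) = 0.3146 × 19.30 = 6.072 g
n(Au) = 6.072 / 196.97 = 0.03083 mol; n(e⁻) = 3 × 0.03083 = 0.09249 mol
Q = 0.09249 × 96500 = 8925 C
t = 8925 / 17.7 = 504.2 s = 8.40 min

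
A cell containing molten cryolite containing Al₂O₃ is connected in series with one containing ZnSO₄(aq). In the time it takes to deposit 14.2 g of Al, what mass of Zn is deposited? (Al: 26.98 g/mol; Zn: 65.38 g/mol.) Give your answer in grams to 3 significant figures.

51.6 g

n(Al) = 14.2 / 26.98 = 0.5263 mol
Al³⁺ + 3e⁻ → Al, so n(e⁻) = 3 × 0.5263 = 1.579 mol
In series, the same 1.579 mol of electrons flows through the second cell.
Zn²⁺ + 2e⁻ → Zn, so n(Zn) = 1.579 / 2 = 0.7895 mol
m(Zn) = 0.7895 × 65.38 = 51.6 g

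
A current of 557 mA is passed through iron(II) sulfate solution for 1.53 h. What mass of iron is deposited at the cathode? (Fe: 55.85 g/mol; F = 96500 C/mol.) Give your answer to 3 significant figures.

Q = 0.557 A × 5508 s = 3068 C
n(e⁻) = Q/F = 3068/96500 = 0.03179 mol
Fe²⁺ + 2e⁻ → Fe, so n(Fe) = 0.03179 / 2 = 0.01590 mol
m = 0.01590 × 55.85 = 0.888 g

0.888 g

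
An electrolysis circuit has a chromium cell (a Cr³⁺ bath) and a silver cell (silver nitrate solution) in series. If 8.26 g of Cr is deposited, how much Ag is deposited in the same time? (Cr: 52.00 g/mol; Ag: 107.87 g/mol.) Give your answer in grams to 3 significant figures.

n(Cr) = 8.26 / 52.00 = 0.1588 mol
Cr³⁺ + 3e⁻ → Cr, so n(e⁻) = 3 × 0.1588 = 0.4764 mol
The cells are in series, so the same charge (and hence the same n(e⁻) = 0.4764 mol) passes through both.
Ag⁺ + e⁻ → Ag, so n(Ag) = 0.4764 mol
m(Ag) = 0.4764 × 107.87 = 51.4 g

51.4 g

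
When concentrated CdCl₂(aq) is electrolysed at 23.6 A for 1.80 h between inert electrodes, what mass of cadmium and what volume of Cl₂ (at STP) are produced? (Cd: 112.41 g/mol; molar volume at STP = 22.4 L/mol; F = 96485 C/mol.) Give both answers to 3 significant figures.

Q = 23.6 × 6480 = 1.529×10^5 C; n(e⁻) = 1.529×10^5 / 96485 = 1.585 mol
Cathode: Cd²⁺ + 2e⁻ → Cd → n(Cd) = 1.585/2 = 0.7925 mol → 89.1 g
Anode: 2Cl⁻ → Cl₂ + 2e⁻ → n(Cl₂) = 1.585/2 = 0.7925 mol → 17.8 L

89.1 g Cd; 17.8 L Cl₂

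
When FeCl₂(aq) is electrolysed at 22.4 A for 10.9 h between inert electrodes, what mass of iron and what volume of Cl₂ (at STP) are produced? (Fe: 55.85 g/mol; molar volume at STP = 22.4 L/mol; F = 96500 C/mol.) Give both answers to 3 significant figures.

254 g Fe; 102 L Cl₂

Q = 22.4 × 39240 = 8.790×10^5 C; n(e⁻) = 8.790×10^5 / 96500 = 9.109 mol
Cathode: Fe²⁺ + 2e⁻ → Fe → n(Fe) = 9.109/2 = 4.555 mol → 254 g
Anode: 2Cl⁻ → Cl₂ + 2e⁻ → n(Cl₂) = 9.109/2 = 4.555 mol → 102 L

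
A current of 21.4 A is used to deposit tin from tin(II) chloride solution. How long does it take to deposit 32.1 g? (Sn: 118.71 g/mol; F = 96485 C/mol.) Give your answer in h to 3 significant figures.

0.677 h

n(Sn) = 32.1 / 118.71 = 0.2704 mol
Sn²⁺ + 2e⁻ → Sn, so n(e⁻) = 2 × 0.2704 = 0.5408 mol
Q = 0.5408 × 96485 = 52180 C
t = Q / I = 52180 / 21.4 = 2438 s = 0.677 h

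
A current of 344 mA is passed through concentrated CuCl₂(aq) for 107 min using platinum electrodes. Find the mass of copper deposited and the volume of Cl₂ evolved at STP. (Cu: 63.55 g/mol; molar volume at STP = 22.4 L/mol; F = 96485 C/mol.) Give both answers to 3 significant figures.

Q = 0.344 × 6420 = 2208 C; n(e⁻) = 2208 / 96485 = 0.02288 mol
Cathode: Cu²⁺ + 2e⁻ → Cu → n(Cu) = 0.02288/2 = 0.01144 mol → 0.727 g
Anode: 2Cl⁻ → Cl₂ + 2e⁻ → n(Cl₂) = 0.02288/2 = 0.01144 mol → 0.256 L

0.727 g Cu; 0.256 L Cl₂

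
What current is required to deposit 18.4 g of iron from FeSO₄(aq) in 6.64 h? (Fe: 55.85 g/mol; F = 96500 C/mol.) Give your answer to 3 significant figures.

n(Fe) = 18.4 / 55.85 = 0.3295 mol
Fe²⁺ + 2e⁻ → Fe, so n(e⁻) = 2 × 0.3295 = 0.6590 mol
Q = 0.6590 × 96500 = 63590 C
I = Q / t = 63590 / 23904 s = 2.66 A

2.66 A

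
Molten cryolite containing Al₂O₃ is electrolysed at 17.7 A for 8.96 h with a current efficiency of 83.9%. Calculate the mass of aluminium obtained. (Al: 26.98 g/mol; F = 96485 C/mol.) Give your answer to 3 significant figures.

44.6 g

Q = 17.7 × 32256 = 5.709×10^5 C
n(e⁻) = 5.709×10^5 / 96485 = 5.917 mol
Al³⁺ + 3e⁻ → Al, so theoretical m(Al) = 1.972 × 26.98 = 53.20 g
Actual mass = 83.9% × 53.20 = 44.6 g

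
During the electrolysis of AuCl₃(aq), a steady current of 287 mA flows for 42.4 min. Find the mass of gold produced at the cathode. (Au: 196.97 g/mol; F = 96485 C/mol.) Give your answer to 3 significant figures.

Q = 0.287 A × 2544 s = 730.1 C
n(e⁻) = 730.1 / 96485 = 0.007567 mol
Au³⁺ + 3e⁻ → Au, so n(Au) = 0.007567 / 3 = 0.002522 mol
m = 0.002522 × 196.97 = 0.497 g

0.497 g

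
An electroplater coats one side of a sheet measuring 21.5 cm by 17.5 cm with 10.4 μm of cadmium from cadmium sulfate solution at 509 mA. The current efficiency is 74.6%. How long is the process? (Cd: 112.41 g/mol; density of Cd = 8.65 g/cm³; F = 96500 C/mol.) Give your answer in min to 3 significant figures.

Plated area = 21.5 × 17.5 = 376.3 cm²
Volume = 376.3 × 10.4×10⁻⁴ cm = 0.3914 cm³
m(Cd) = 0.3914 × 8.65 = 3.386 g
n(Cd) = 3.386 / 112.41 = 0.03012 mol; n(e⁻) = 2 × 0.03012 = 0.06024 mol
Q = 0.06024 × 96500 / 0.746 = 7792 C
t = 7792 / 0.509 = 15310 s = 255 min

255 min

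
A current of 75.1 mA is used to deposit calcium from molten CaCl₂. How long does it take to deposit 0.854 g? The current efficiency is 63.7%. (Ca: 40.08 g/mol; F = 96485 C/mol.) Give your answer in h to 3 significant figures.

23.9 h

n(Ca) = 0.854 / 40.08 = 0.02131 mol
Ca²⁺ + 2e⁻ → Ca, so n(e⁻) = 2 × 0.02131 = 0.04262 mol
Q = 0.04262 × 96485 / 0.637 = 6456 C
t = Q / I = 6456 / 0.0751 = 85970 s = 23.9 h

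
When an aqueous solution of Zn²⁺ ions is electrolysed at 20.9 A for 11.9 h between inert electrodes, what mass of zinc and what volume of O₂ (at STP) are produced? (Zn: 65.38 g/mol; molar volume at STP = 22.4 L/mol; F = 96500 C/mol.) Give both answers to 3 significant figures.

303 g Zn; 52.0 L O₂

Q = 20.9 × 42840 = 8.954×10^5 C; n(e⁻) = 8.954×10^5 / 96500 = 9.279 mol
Cathode: Zn²⁺ + 2e⁻ → Zn → n(Zn) = 9.279/2 = 4.640 mol → 303 g
Anode: 2H₂O → O₂ + 4H⁺ + 4e⁻ → n(O₂) = 9.279/4 = 2.320 mol → 52.0 L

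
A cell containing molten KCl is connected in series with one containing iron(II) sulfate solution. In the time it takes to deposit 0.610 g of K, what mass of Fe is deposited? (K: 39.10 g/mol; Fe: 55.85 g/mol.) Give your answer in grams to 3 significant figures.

0.436 g

n(K) = 0.610 / 39.10 = 0.01560 mol
K⁺ + e⁻ → K, so n(e⁻) = 0.01560 mol
The cells are in series, so the same charge (and hence the same n(e⁻) = 0.01560 mol) passes through both.
Fe²⁺ + 2e⁻ → Fe, so n(Fe) = 0.01560 / 2 = 0.007800 mol
m(Fe) = 0.007800 × 55.85 = 0.436 g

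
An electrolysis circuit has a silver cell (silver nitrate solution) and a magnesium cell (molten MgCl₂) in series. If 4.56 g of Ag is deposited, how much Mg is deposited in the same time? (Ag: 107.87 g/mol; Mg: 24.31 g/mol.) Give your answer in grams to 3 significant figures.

0.514 g

n(Ag) = 4.56 / 107.87 = 0.04227 mol
Ag⁺ + e⁻ → Ag, so n(e⁻) = 0.04227 mol
In series, the same 0.04227 mol of electrons flows through the second cell.
Mg²⁺ + 2e⁻ → Mg, so n(Mg) = 0.04227 / 2 = 0.02114 mol
m(Mg) = 0.02114 × 24.31 = 0.514 g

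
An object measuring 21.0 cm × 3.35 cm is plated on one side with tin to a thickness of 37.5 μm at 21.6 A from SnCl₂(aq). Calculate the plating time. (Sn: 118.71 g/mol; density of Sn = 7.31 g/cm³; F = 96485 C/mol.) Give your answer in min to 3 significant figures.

2.42 min

Plated area = 21.0 × 3.35 = 70.35 cm²
Volume = 70.35 × 37.5×10⁻⁴ cm = 0.2638 cm³
m(Sn) = 0.2638 × 7.31 = 1.928 g
n(Sn) = 1.928 / 118.71 = 0.01624 mol; n(e⁻) = 2 × 0.01624 = 0.03248 mol
Q = 0.03248 × 96485 = 3134 C
t = 3134 / 21.6 = 145.1 s = 2.42 min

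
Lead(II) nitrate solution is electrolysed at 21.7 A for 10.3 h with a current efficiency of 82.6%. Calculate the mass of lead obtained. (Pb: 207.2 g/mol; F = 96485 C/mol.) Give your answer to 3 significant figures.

714 g

Q = 21.7 × 37080 = 8.046×10^5 C
n(e⁻) = 8.046×10^5 / 96485 = 8.339 mol
Pb²⁺ + 2e⁻ → Pb, so theoretical m(Pb) = 4.170 × 207.2 = 864.0 g
Actual mass = 82.6% × 864.0 = 714 g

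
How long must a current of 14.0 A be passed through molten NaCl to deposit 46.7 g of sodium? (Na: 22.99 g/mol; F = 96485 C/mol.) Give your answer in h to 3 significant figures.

3.89 h

n(Na) = 46.7 / 22.99 = 2.031 mol
Na⁺ + e⁻ → Na, so n(e⁻) = 2.031 mol
Q = 2.031 × 96485 = 1.960×10^5 C
t = Q / I = 1.960×10^5 / 14.0 = 14000 s = 3.89 h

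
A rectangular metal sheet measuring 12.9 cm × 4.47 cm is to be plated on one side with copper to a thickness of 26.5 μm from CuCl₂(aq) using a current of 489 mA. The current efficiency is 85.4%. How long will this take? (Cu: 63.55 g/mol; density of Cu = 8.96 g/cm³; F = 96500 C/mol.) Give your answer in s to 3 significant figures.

9960 s

Plated area = 12.9 × 4.47 = 57.66 cm²
Volume = 57.66 × 26.5×10⁻⁴ cm = 0.1528 cm³
m(Cu) = 0.1528 × 8.96 = 1.369 g
n(Cu) = 1.369 / 63.55 = 0.02154 mol; n(e⁻) = 2 × 0.02154 = 0.04308 mol
Q = 0.04308 × 96500 / 0.854 = 4868 C
t = 4868 / 0.489 = 9955 s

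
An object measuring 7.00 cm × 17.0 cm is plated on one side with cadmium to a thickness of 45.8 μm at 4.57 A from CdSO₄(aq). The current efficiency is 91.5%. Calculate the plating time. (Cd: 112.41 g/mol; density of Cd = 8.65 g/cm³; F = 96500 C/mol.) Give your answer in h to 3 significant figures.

0.538 h

Plated area = 7.00 × 17.0 = 119.0 cm²
Volume = 119.0 × 45.8×10⁻⁴ cm = 0.5450 cm³
m(Cd) = 0.5450 × 8.65 = 4.714 g
n(Cd) = 4.714 / 112.41 = 0.04194 mol; n(e⁻) = 2 × 0.04194 = 0.08388 mol
Q = 0.08388 × 96500 / 0.915 = 8846 C
t = 8846 / 4.57 = 1936 s = 0.538 h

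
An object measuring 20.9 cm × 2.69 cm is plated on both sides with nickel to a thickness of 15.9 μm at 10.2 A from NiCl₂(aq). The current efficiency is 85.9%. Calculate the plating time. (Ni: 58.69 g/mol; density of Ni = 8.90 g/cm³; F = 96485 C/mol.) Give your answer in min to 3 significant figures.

Plated area = 2 × 20.9 × 2.69 = 112.4 cm²
Volume = 112.4 × 15.9×10⁻⁴ cm = 0.1787 cm³
m(Ni) = 0.1787 × 8.90 = 1.590 g
n(Ni) = 1.590 / 58.69 = 0.02709 mol; n(e⁻) = 2 × 0.02709 = 0.05418 mol
Q = 0.05418 × 96485 / 0.859 = 6086 C
t = 6086 / 10.2 = 596.7 s = 9.95 min

9.95 min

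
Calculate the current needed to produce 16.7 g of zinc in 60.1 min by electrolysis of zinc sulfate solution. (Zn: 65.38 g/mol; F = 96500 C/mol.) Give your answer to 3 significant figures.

13.7 A

n(Zn) = 16.7 / 65.38 = 0.2554 mol
Zn²⁺ + 2e⁻ → Zn, so n(e⁻) = 2 × 0.2554 = 0.5108 mol
Q = 0.5108 × 96500 = 49290 C
I = Q / t = 49290 / 3606 s = 13.7 A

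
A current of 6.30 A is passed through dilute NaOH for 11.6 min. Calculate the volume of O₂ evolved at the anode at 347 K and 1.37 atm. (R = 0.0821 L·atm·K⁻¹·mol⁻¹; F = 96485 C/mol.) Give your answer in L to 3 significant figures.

0.236 L

Charge passed = 6.30 × 696 = 4385 C
n(e⁻) = Q/F = 4385/96485 = 0.04545 mol
2H₂O → O₂ + 4H⁺ + 4e⁻, so n(O₂) = 0.04545 / 4 = 0.01136 mol
V = nRT/P = 0.01136 × 0.0821 × 347 / 1.37 = 0.2362 L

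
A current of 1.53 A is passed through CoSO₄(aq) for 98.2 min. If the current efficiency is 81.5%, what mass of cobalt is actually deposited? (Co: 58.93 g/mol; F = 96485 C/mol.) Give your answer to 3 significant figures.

Q = 1.53 × 5892 = 9015 C
n(e⁻) = 9015 / 96485 = 0.09343 mol
Co²⁺ + 2e⁻ → Co, so theoretical m(Co) = 0.04672 × 58.93 = 2.753 g
Actual mass = 81.5% × 2.753 = 2.24 g

2.24 g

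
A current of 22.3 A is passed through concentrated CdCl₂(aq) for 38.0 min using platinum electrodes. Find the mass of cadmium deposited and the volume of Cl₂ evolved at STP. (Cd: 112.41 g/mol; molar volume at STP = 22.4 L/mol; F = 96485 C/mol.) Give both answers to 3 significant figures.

Q = 22.3 × 2280 = 50840 C; n(e⁻) = 50840 / 96485 = 0.5269 mol
Cathode: Cd²⁺ + 2e⁻ → Cd → n(Cd) = 0.5269/2 = 0.2635 mol → 29.6 g
Anode: 2Cl⁻ → Cl₂ + 2e⁻ → n(Cl₂) = 0.5269/2 = 0.2635 mol → 5.90 L

29.6 g Cd; 5.90 L Cl₂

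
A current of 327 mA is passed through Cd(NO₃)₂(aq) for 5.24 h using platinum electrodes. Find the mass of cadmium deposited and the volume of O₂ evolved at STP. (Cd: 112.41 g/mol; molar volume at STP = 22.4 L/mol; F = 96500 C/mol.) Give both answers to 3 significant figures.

3.59 g Cd; 0.358 L O₂

Q = 0.327 × 18864 = 6169 C; n(e⁻) = 6169 / 96500 = 0.06393 mol
Cathode: Cd²⁺ + 2e⁻ → Cd → n(Cd) = 0.06393/2 = 0.03197 mol → 3.59 g
Anode: 2H₂O → O₂ + 4H⁺ + 4e⁻ → n(O₂) = 0.06393/4 = 0.01598 mol → 0.358 L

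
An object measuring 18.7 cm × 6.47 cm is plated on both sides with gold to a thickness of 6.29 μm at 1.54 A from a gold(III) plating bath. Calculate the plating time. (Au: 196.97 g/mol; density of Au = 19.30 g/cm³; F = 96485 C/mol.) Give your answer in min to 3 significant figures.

Plated area = 2 × 18.7 × 6.47 = 242.0 cm²
Volume = 242.0 × 6.29×10⁻⁴ cm = 0.1522 cm³
m(Au) = 0.1522 × 19.30 = 2.937 g
n(Au) = 2.937 / 196.97 = 0.01491 mol; n(e⁻) = 3 × 0.01491 = 0.04473 mol
Q = 0.04473 × 96485 = 4316 C
t = 4316 / 1.54 = 2803 s = 46.7 min

46.7 min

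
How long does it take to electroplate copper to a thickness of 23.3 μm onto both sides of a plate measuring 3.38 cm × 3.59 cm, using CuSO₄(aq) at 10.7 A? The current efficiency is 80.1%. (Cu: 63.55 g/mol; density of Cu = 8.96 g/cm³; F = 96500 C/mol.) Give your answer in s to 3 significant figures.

180 s

Plated area = 2 × 3.38 × 3.59 = 24.27 cm²
Volume = 24.27 × 23.3×10⁻⁴ cm = 0.05655 cm³
m(Cu) = 0.05655 × 8.96 = 0.5067 g
n(Cu) = 0.5067 / 63.55 = 0.007973 mol; n(e⁻) = 2 × 0.007973 = 0.01595 mol
Q = 0.01595 × 96500 / 0.801 = 1922 C
t = 1922 / 10.7 = 179.6 s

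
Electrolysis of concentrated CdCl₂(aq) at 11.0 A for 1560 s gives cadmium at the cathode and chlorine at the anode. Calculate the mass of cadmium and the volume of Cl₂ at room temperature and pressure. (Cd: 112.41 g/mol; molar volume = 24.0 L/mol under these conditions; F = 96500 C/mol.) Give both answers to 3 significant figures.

Q = 11.0 × 1560 = 17160 C; n(e⁻) = 17160 / 96500 = 0.1778 mol
Cathode: Cd²⁺ + 2e⁻ → Cd → n(Cd) = 0.1778/2 = 0.08890 mol → 9.99 g
Anode: 2Cl⁻ → Cl₂ + 2e⁻ → n(Cl₂) = 0.1778/2 = 0.08890 mol → 2.13 L

9.99 g Cd; 2.13 L Cl₂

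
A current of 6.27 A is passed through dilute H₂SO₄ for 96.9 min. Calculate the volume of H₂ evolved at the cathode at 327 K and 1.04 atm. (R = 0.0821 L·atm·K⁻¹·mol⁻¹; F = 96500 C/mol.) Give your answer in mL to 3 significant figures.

4880 mL

Q = It = 6.27 × 5814 = 36450 C
n(e⁻) = Q/F = 36450/96500 = 0.3777 mol
2H⁺ + 2e⁻ → H₂, so n(H₂) = 0.3777 / 2 = 0.1889 mol
V = nRT/P = 0.1889 × 0.0821 × 327 / 1.04 = 4.876 L
= 4880 mL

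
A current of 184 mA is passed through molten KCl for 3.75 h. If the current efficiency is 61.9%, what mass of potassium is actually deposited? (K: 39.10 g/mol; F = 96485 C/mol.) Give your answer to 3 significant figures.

Q = 0.184 × 13500 = 2484 C
n(e⁻) = 2484 / 96485 = 0.02574 mol
K⁺ + e⁻ → K, so theoretical m(K) = 0.02574 × 39.10 = 1.006 g
Actual mass = 61.9% × 1.006 = 0.623 g

0.623 g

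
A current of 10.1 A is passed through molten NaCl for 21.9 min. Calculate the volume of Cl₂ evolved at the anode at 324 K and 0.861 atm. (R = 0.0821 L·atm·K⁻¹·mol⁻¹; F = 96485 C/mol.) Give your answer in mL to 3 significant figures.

Q = 10.1 A × 1314 s = 13270 C
n(e⁻) = Q/F = 13270/96485 = 0.1375 mol
2Cl⁻ → Cl₂ + 2e⁻, so n(Cl₂) = 0.1375 / 2 = 0.06875 mol
V = nRT/P = 0.06875 × 0.0821 × 324 / 0.861 = 2.124 L
= 2120 mL

2120 mL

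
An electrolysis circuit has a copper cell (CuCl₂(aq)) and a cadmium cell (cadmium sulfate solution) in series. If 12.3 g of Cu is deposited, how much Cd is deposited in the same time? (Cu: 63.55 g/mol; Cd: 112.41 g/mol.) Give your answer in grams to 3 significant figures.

21.8 g

n(Cu) = 12.3 / 63.55 = 0.1935 mol
Cu²⁺ + 2e⁻ → Cu, so n(e⁻) = 2 × 0.1935 = 0.3870 mol
Same current for the same time ⇒ same n(e⁻) = 0.3870 mol in both cells.
Cd²⁺ + 2e⁻ → Cd, so n(Cd) = 0.3870 / 2 = 0.1935 mol
m(Cd) = 0.1935 × 112.41 = 21.8 g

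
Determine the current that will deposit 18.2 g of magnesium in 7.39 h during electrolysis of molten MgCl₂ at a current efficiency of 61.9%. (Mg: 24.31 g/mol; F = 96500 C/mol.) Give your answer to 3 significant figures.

8.77 A

n(Mg) = 18.2 / 24.31 = 0.7487 mol
Mg²⁺ + 2e⁻ → Mg, so n(e⁻) = 2 × 0.7487 = 1.497 mol
Q = 1.497 × 96500 / 0.619 = 2.334×10^5 C
I = Q / t = 2.334×10^5 / 26604 s = 8.77 A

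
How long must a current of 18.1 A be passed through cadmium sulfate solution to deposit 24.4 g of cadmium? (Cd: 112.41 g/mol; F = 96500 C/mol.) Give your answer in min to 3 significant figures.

38.6 min

n(Cd) = 24.4 / 112.41 = 0.2171 mol
Cd²⁺ + 2e⁻ → Cd, so n(e⁻) = 2 × 0.2171 = 0.4342 mol
Q = 0.4342 × 96500 = 41900 C
t = Q / I = 41900 / 18.1 = 2315 s = 38.6 min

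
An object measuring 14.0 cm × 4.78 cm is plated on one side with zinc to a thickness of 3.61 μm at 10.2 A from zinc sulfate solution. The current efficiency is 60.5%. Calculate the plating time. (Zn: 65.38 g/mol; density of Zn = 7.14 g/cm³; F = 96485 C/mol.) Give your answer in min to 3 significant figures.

Plated area = 14.0 × 4.78 = 66.92 cm²
Volume = 66.92 × 3.61×10⁻⁴ cm = 0.02416 cm³
m(Zn) = 0.02416 × 7.14 = 0.1725 g
n(Zn) = 0.1725 / 65.38 = 0.002638 mol; n(e⁻) = 2 × 0.002638 = 0.005276 mol
Q = 0.005276 × 96485 / 0.605 = 841.4 C
t = 841.4 / 10.2 = 82.49 s = 1.37 min

1.37 min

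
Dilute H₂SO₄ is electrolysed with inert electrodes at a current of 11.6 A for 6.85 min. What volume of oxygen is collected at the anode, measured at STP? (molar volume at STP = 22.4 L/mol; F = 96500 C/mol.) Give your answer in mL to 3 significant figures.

277 mL

Q = 11.6 A × 411 s = 4768 C
Moles of electrons = 4768 / 96500 = 0.04941 mol
2H₂O → O₂ + 4H⁺ + 4e⁻, so n(O₂) = 0.04941 / 4 = 0.01235 mol
V = 0.01235 × 22.4 = 0.2766 L
= 277 mL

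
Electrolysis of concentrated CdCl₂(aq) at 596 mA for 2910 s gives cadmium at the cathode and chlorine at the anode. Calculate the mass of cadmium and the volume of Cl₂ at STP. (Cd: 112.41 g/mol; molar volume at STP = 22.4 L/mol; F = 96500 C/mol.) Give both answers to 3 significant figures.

1.01 g Cd; 0.201 L Cl₂

Q = 0.596 × 2910 = 1734 C; n(e⁻) = 1734 / 96500 = 0.01797 mol
Cathode: Cd²⁺ + 2e⁻ → Cd → n(Cd) = 0.01797/2 = 0.008985 mol → 1.01 g
Anode: 2Cl⁻ → Cl₂ + 2e⁻ → n(Cl₂) = 0.01797/2 = 0.008985 mol → 0.201 L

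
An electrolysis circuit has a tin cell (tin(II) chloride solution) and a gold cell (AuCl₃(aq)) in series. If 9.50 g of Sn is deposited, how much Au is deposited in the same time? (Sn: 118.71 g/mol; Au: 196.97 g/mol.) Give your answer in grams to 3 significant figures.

n(Sn) = 9.50 / 118.71 = 0.08003 mol
Sn²⁺ + 2e⁻ → Sn, so n(e⁻) = 2 × 0.08003 = 0.1601 mol
In series, the same 0.1601 mol of electrons flows through the second cell.
Au³⁺ + 3e⁻ → Au, so n(Au) = 0.1601 / 3 = 0.05337 mol
m(Au) = 0.05337 × 196.97 = 10.5 g

10.5 g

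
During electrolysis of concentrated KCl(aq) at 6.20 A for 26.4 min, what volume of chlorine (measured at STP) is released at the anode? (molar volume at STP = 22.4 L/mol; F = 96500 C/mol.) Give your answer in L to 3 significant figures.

1.14 L

Q = It = 6.20 × 1584 = 9821 C
Moles of electrons = 9821 / 96500 = 0.1018 mol
2Cl⁻ → Cl₂ + 2e⁻, so n(Cl₂) = 0.1018 / 2 = 0.05090 mol
V = 0.05090 × 22.4 = 1.140 L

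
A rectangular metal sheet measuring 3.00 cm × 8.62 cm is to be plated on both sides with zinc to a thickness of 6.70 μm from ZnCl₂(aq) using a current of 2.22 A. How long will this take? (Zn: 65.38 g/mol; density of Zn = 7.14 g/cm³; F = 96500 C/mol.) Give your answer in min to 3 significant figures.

Plated area = 2 × 3.00 × 8.62 = 51.72 cm²
Volume = 51.72 × 6.70×10⁻⁴ cm = 0.03465 cm³
m(Zn) = 0.03465 × 7.14 = 0.2474 g
n(Zn) = 0.2474 / 65.38 = 0.003784 mol; n(e⁻) = 2 × 0.003784 = 0.007568 mol
Q = 0.007568 × 96500 = 730.3 C
t = 730.3 / 2.22 = 329.0 s = 5.48 min

5.48 min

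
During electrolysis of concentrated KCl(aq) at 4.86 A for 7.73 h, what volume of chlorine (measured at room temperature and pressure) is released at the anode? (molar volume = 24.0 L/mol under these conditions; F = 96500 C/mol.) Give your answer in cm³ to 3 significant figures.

16800 cm³

Q = 4.86 A × 27828 s = 1.352×10^5 C
n(e⁻) = 1.352×10^5 / 96500 = 1.401 mol
2Cl⁻ → Cl₂ + 2e⁻, so n(Cl₂) = 1.401 / 2 = 0.7005 mol
V = 0.7005 × 24.0 = 16.81 L
= 16800 cm³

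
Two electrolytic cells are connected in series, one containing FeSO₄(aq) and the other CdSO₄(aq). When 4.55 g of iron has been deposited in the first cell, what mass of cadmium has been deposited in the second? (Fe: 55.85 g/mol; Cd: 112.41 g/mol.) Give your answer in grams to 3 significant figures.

n(Fe) = 4.55 / 55.85 = 0.08147 mol
Fe²⁺ + 2e⁻ → Fe, so n(e⁻) = 2 × 0.08147 = 0.1629 mol
Since the cells are in series, n(e⁻) in the Cd cell is also 0.1629 mol.
Cd²⁺ + 2e⁻ → Cd, so n(Cd) = 0.1629 / 2 = 0.08145 mol
m(Cd) = 0.08145 × 112.41 = 9.16 g

9.16 g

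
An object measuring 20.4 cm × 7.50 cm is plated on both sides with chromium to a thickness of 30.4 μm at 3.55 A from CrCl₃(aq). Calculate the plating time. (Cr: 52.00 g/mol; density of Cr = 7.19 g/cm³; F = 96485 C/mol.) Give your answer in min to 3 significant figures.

175 min

Plated area = 2 × 20.4 × 7.50 = 306.0 cm²
Volume = 306.0 × 30.4×10⁻⁴ cm = 0.9302 cm³
m(Cr) = 0.9302 × 7.19 = 6.688 g
n(Cr) = 6.688 / 52.00 = 0.1286 mol; n(e⁻) = 3 × 0.1286 = 0.3858 mol
Q = 0.3858 × 96485 = 37220 C
t = 37220 / 3.55 = 10480 s = 175 min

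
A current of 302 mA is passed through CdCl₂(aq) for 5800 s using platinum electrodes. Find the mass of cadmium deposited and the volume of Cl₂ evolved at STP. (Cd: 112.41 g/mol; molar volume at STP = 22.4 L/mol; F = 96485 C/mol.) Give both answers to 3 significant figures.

Q = 0.302 × 5800 = 1752 C; n(e⁻) = 1752 / 96485 = 0.01816 mol
Cathode: Cd²⁺ + 2e⁻ → Cd → n(Cd) = 0.01816/2 = 0.009080 mol → 1.02 g
Anode: 2Cl⁻ → Cl₂ + 2e⁻ → n(Cl₂) = 0.01816/2 = 0.009080 mol → 0.203 L

1.02 g Cd; 0.203 L Cl₂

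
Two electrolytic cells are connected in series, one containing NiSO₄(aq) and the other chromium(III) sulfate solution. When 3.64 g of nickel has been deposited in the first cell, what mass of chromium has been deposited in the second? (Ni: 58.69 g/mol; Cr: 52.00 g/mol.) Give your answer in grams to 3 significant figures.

n(Ni) = 3.64 / 58.69 = 0.06202 mol
Ni²⁺ + 2e⁻ → Ni, so n(e⁻) = 2 × 0.06202 = 0.1240 mol
In series, the same 0.1240 mol of electrons flows through the second cell.
Cr³⁺ + 3e⁻ → Cr, so n(Cr) = 0.1240 / 3 = 0.04133 mol
m(Cr) = 0.04133 × 52.00 = 2.15 g

2.15 g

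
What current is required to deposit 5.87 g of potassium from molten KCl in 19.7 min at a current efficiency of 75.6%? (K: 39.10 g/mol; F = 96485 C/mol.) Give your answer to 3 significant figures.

n(K) = 5.87 / 39.10 = 0.1501 mol
K⁺ + e⁻ → K, so n(e⁻) = 0.1501 mol
Q = 0.1501 × 96485 / 0.756 = 19160 C
I = Q / t = 19160 / 1182 s = 16.2 A

16.2 A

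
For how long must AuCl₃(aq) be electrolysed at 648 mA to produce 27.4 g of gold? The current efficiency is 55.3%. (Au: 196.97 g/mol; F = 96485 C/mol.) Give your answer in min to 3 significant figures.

n(Au) = 27.4 / 196.97 = 0.1391 mol
Au³⁺ + 3e⁻ → Au, so n(e⁻) = 3 × 0.1391 = 0.4173 mol
Q = 0.4173 × 96485 / 0.553 = 72810 C
t = Q / I = 72810 / 0.648 = 1.124×10^5 s = 1870 min

1870 min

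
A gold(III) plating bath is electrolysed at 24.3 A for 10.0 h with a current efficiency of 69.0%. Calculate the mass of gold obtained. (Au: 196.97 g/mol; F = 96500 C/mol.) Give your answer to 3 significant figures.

Q = 24.3 × 36000 = 8.748×10^5 C
n(e⁻) = 8.748×10^5 / 96500 = 9.065 mol
Au³⁺ + 3e⁻ → Au, so theoretical m(Au) = 3.022 × 196.97 = 595.2 g
Actual mass = 69.0% × 595.2 = 411 g

411 g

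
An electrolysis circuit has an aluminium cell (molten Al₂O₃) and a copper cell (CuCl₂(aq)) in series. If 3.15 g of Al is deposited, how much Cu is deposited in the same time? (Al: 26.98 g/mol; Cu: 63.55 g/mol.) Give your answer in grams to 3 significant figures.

n(Al) = 3.15 / 26.98 = 0.1168 mol
Al³⁺ + 3e⁻ → Al, so n(e⁻) = 3 × 0.1168 = 0.3504 mol
Since the cells are in series, n(e⁻) in the Cu cell is also 0.3504 mol.
Cu²⁺ + 2e⁻ → Cu, so n(Cu) = 0.3504 / 2 = 0.1752 mol
m(Cu) = 0.1752 × 63.55 = 11.1 g

11.1 g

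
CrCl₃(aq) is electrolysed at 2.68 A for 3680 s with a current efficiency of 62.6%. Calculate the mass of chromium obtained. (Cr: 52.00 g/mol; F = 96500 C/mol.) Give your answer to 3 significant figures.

Q = 2.68 × 3680 = 9862 C
n(e⁻) = 9862 / 96500 = 0.1022 mol
Cr³⁺ + 3e⁻ → Cr, so theoretical m(Cr) = 0.03407 × 52.00 = 1.772 g
Actual mass = 62.6% × 1.772 = 1.11 g

1.11 g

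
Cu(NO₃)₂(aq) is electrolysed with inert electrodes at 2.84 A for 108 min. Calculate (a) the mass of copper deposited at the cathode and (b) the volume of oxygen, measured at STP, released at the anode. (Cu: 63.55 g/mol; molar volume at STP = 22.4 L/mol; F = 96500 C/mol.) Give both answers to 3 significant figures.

6.06 g Cu; 1.07 L O₂

Q = 2.84 × 6480 = 18400 C; n(e⁻) = 18400 / 96500 = 0.1907 mol
Cathode: Cu²⁺ + 2e⁻ → Cu → n(Cu) = 0.1907/2 = 0.09535 mol → 6.06 g
Anode: 2H₂O → O₂ + 4H⁺ + 4e⁻ → n(O₂) = 0.1907/4 = 0.04768 mol → 1.07 L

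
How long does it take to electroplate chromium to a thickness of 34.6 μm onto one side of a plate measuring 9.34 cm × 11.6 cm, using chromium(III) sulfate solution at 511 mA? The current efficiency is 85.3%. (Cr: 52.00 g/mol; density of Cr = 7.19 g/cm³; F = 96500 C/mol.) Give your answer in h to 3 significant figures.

9.56 h

Plated area = 9.34 × 11.6 = 108.3 cm²
Volume = 108.3 × 34.6×10⁻⁴ cm = 0.3747 cm³
m(Cr) = 0.3747 × 7.19 = 2.694 g
n(Cr) = 2.694 / 52.00 = 0.05181 mol; n(e⁻) = 3 × 0.05181 = 0.1554 mol
Q = 0.1554 × 96500 / 0.853 = 17580 C
t = 17580 / 0.511 = 34400 s = 9.56 h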